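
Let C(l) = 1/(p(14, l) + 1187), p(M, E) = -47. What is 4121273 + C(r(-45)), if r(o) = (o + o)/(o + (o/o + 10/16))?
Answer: 4698251221/1140 ≈ 4.1213e+6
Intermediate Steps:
r(o) = 2*o/(13/8 + o) (r(o) = (2*o)/(o + (1 + 10*(1/16))) = (2*o)/(o + (1 + 5/8)) = (2*o)/(o + 13/8) = (2*o)/(13/8 + o) = 2*o/(13/8 + o))
C(l) = 1/1140 (C(l) = 1/(-47 + 1187) = 1/1140)
4121273 + C(r(-45)) = 4121273 + 1/1140 = 4698251221/1140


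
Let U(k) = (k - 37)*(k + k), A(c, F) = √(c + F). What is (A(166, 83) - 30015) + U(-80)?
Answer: -11295 + √249 ≈ -11279.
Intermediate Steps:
A(c, F) = √(F + c)
U(k) = 2*k*(-37 + k) (U(k) = (-37 + k)*(2*k) = 2*k*(-37 + k))
(A(166, 83) - 30015) + U(-80) = (√(83 + 166) - 30015) + 2*(-80)*(-37 - 80) = (√249 - 30015) + 2*(-80)*(-117) = (-30015 + √249) + 18720 = -11295 + √249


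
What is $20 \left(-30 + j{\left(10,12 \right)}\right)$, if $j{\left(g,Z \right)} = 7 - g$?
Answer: $-660$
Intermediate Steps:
$20 \left(-30 + j{\left(10,12 \right)}\right) = 20 \left(-30 + \left(7 - 10\right)\right) = 20 \left(-30 - 3\right) = 20 \left(-33\right) = -660$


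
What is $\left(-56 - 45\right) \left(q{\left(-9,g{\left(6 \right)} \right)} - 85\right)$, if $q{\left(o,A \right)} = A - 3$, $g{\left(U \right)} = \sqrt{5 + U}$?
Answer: $8888 - 101 \sqrt{11} \approx 8553.0$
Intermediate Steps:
$q{\left(o,A \right)} = -3 + A$
$\left(-56 - 45\right) \left(q{\left(-9,g{\left(6 \right)} \right)} - 85\right) = \left(-56 - 45\right) \left(\left(-3 + \sqrt{5 + 6}\right) - 85\right) = \left(-56 - 45\right) \left(\left(-3 + \sqrt{11}\right) - 85\right) = - 101 \left(-88 + \sqrt{11}\right) = 8888 - 101 \sqrt{11}$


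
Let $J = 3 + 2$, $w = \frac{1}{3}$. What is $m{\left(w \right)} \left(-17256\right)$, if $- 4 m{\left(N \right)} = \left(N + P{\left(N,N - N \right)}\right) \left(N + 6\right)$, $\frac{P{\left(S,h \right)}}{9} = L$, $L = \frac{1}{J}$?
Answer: $\frac{874304}{15} \approx 58287.0$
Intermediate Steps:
$w = \frac{1}{3} \approx 0.33333$
$J = 5$
$L = \frac{1}{5} \approx 0.2$
$P{\left(S,h \right)} = \frac{9}{5}$ ($P{\left(S,h \right)} = 9 \cdot \frac{1}{5} = \frac{9}{5}$)
$m{\left(N \right)} = - \frac{\left(6 + N\right) \left(\frac{9}{5} + N\right)}{4}$ ($m{\left(N \right)} = - \frac{\left(N + \frac{9}{5}\right) \left(N + 6\right)}{4} = - \frac{\left(\frac{9}{5} + N\right) \left(6 + N\right)}{4} = - \frac{\left(6 + N\right) \left(\frac{9}{5} + N\right)}{4}$)
$m{\left(w \right)} \left(-17256\right) = \left(- \frac{27}{10} - \frac{13}{20} - \frac{1}{4 \cdot 9}\right) \left(-17256\right) = \left(- \frac{27}{10} - \frac{13}{20} - \frac{1}{36}\right) \left(-17256\right) = \left(- \frac{152}{45}\right) \left(-17256\right) = \frac{874304}{15}$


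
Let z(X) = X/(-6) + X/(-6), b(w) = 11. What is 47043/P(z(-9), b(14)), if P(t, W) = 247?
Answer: 47043/247 ≈ 190.46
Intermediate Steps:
z(X) = -X/3 (z(X) = X*(-⅙) + X*(-⅙) = -X/6 - X/6 = -X/3)
47043/P(z(-9), b(14)) = 47043/247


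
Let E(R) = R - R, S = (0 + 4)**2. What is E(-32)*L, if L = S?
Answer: 0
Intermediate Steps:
S = 16 (S = 4**2 = 16)
E(R) = 0
L = 16
E(-32)*L = 0*16 = 0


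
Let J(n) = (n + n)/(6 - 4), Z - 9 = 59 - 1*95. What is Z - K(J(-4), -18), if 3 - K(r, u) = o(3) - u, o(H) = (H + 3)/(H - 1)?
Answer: -9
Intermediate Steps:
Z = -27 (Z = 9 + (59 - 1*95) = 9 + (59 - 95) = 9 - 36 = -27)
J(n) = n (J(n) = (2*n)/2 = (2*n)*(½) = n)
o(H) = (3 + H)/(-1 + H)
K(r, u) = u (K(r, u) = 3 - ((3 + 3)/(-1 + 3) - u) = 3 - (6/2 - u) = 3 - ((½)*6 - u) = 3 - (3 - u) = 3 + (-3 + u) = u)
Z - K(J(-4), -18) = -27 - 1*(-18) = -27 + 18 = -9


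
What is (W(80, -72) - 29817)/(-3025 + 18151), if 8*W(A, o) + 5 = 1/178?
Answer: -42460297/21539424 ≈ -1.9713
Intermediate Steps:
W(A, o) = -889/1424 (W(A, o) = -5/8 + (⅛)/178 = -5/8 + (⅛)*(1/178) = -5/8 + 1/1424 = -889/1424)
(W(80, -72) - 29817)/(-3025 + 18151) = (-889/1424 - 29817)/(-3025 + 18151) = -42460297/1424/15126 = -42460297/1424*1/15126 = -42460297/21539424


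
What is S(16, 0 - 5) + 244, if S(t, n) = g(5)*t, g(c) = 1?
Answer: 260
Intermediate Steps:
S(t, n) = t (S(t, n) = 1*t = t)
S(16, 0 - 5) + 244 = 16 + 244 = 260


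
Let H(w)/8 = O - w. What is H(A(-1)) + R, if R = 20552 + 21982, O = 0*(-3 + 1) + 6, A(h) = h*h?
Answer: 42574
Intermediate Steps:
A(h) = h**2
O = 6 (O = 0*(-2) + 6 = 0 + 6 = 6)
H(w) = 48 - 8*w (H(w) = 8*(6 - w) = 48 - 8*w)
R = 42534
H(A(-1)) + R = (48 - 8*(-1)**2) + 42534 = (48 - 8*1) + 42534 = (48 - 8) + 42534 = 40 + 42534 = 42574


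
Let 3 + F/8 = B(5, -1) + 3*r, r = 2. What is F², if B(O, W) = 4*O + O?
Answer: 50176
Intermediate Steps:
B(O, W) = 5*O
F = 224 (F = -24 + 8*(5*5 + 3*2) = -24 + 8*(25 + 6) = -24 + 8*31 = -24 + 248 = 224)
F² = 224² = 50176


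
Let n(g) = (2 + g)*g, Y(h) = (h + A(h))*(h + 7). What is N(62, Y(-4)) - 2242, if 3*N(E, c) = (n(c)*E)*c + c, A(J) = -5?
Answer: -378901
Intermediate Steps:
Y(h) = (-5 + h)*(7 + h) (Y(h) = (h - 5)*(h + 7) = (-5 + h)*(7 + h))
n(g) = g*(2 + g)
N(E, c) = c/3 + E*c²*(2 + c)/3 (N(E, c) = (((c*(2 + c))*E)*c + c)/3 = ((E*c*(2 + c))*c + c)/3 = (E*c²*(2 + c) + c)/3 = (c + E*c²*(2 + c))/3 = c/3 + E*c²*(2 + c)/3)
N(62, Y(-4)) - 2242 = (-35 + (-4)² + 2*(-4))*(1 + 62*(-35 + (-4)² + 2*(-4))*(2 + (-35 + (-4)² + 2*(-4))))/3 - 2242 = (-35 + 16 - 8)*(1 + 62*(-35 + 16 - 8)*(2 + (-35 + 16 - 8)))/3 - 2242 = (⅓)*(-27)*(1 + 62*(-27)*(2 - 27)) - 2242 = (⅓)*(-27)*(1 + 62*(-27)*(-25)) - 2242 = (⅓)*(-27)*(1 + 41850) - 2242 = (⅓)*(-27)*41851 - 2242 = -376659 - 2242 = -378901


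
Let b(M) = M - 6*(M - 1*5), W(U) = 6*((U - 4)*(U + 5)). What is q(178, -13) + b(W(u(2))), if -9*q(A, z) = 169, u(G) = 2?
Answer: 3881/9 ≈ 431.22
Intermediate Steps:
q(A, z) = -169/9 (q(A, z) = -⅑*169 = -169/9)
W(U) = 6*(-4 + U)*(5 + U) (W(U) = 6*((-4 + U)*(5 + U)) = 6*(-4 + U)*(5 + U))
b(M) = 30 - 5*M (b(M) = M - 6*(M - 5) = M - 6*(-5 + M) = M + (30 - 6*M) = 30 - 5*M)
q(178, -13) + b(W(u(2))) = -169/9 + (30 - 5*(-120 + 6*2 + 6*2²)) = -169/9 + (30 - 5*(-120 + 12 + 6*4)) = -169/9 + (30 - 5*(-120 + 12 + 24)) = -169/9 + (30 - 5*(-84)) = -169/9 + (30 + 420) = -169/9 + 450 = 3881/9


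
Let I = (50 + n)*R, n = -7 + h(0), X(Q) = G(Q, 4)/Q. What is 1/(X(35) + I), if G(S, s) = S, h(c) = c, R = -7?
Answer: -1/300 ≈ -0.0033333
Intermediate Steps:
X(Q) = 1 (X(Q) = Q/Q = 1)
n = -7 (n = -7 + 0 = -7)
I = -301 (I = (50 - 7)*(-7) = 43*(-7) = -301)
1/(X(35) + I) = 1/(1 - 301) = 1/(-300) = -1/300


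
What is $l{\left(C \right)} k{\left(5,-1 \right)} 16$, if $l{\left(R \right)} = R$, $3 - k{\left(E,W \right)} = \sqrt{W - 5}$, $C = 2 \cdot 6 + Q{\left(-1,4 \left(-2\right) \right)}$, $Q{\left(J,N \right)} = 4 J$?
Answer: $384 - 128 i \sqrt{6} \approx 384.0 - 313.53 i$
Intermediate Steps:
$C = 8$ ($C = 2 \cdot 6 + 4 \left(-1\right) = 12 - 4 = 8$)
$k{\left(E,W \right)} = 3 - \sqrt{-5 + W}$ ($k{\left(E,W \right)} = 3 - \sqrt{W - 5} = 3 - \sqrt{-5 + W}$)
$l{\left(C \right)} k{\left(5,-1 \right)} 16 = 8 \left(3 - \sqrt{-5 - 1}\right) 16 = 8 \left(3 - \sqrt{-6}\right) 16 = 8 \left(3 - i \sqrt{6}\right) 16 = \left(24 - 8 i \sqrt{6}\right) 16 = 384 - 128 i \sqrt{6}$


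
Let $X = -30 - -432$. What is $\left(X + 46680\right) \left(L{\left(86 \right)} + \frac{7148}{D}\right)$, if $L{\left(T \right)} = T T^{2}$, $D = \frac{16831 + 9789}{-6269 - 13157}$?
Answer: $\frac{17969223745116}{605} \approx 2.9701 \cdot 10^{10}$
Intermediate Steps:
$D = - \frac{1210}{883}$ ($D = \frac{26620}{-19426} = 26620 \left(- \frac{1}{19426}\right) = - \frac{1210}{883} \approx -1.3703$)
$L{\left(T \right)} = T^{3}$
$X = 402$ ($X = -30 + 432 = 402$)
$\left(X + 46680\right) \left(L{\left(86 \right)} + \frac{7148}{D}\right) = \left(402 + 46680\right) \left(86^{3} + \frac{7148}{- \frac{1210}{883}}\right) = 47082 \left(636056 + 7148 \left(- \frac{883}{1210}\right)\right) = 47082 \left(636056 - \frac{3155842}{605}\right) = 47082 \cdot \frac{381658038}{605} = \frac{17969223745116}{605}$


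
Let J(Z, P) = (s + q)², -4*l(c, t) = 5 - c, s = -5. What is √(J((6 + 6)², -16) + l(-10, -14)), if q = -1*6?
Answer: √469/2 ≈ 10.828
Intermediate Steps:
q = -6
l(c, t) = -5/4 + c/4 (l(c, t) = -(5 - c)/4 = -5/4 + c/4)
J(Z, P) = 121 (J(Z, P) = (-5 - 6)² = (-11)² = 121)
√(J((6 + 6)², -16) + l(-10, -14)) = √(121 + (-5/4 + (¼)*(-10))) = √(121 + (-5/4 - 5/2)) = √(121 - 15/4) = √(469/4) = √469/2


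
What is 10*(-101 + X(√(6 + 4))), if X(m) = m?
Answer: -1010 + 10*√10 ≈ -978.38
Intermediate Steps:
10*(-101 + X(√(6 + 4))) = 10*(-101 + √(6 + 4)) = 10*(-101 + √10) = -1010 + 10*√10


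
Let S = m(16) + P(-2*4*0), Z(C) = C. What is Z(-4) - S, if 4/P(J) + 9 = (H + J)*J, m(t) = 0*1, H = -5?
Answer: -32/9 ≈ -3.5556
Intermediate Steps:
m(t) = 0
P(J) = 4/(-9 + J*(-5 + J)) (P(J) = 4/(-9 + (-5 + J)*J) = 4/(-9 + J*(-5 + J)))
S = -4/9 (S = 0 + 4/(-9 + (-2*4*0)² - 5*(-2*4)*0) = 0 + 4/(-9 + (-8*0)² - (-40)*0) = 0 + 4/(-9 + 0² - 5*0) = 0 + 4/(-9 + 0 + 0) = 0 + 4/(-9) = 0 + 4*(-⅑) = 0 - 4/9 = -4/9 ≈ -0.44444)
Z(-4) - S = -4 - 1*(-4/9) = -4 + 4/9 = -32/9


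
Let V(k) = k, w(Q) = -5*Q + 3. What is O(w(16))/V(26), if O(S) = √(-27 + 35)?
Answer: √2/13 ≈ 0.10879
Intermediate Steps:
w(Q) = 3 - 5*Q
O(S) = 2*√2 (O(S) = √8 = 2*√2)
O(w(16))/V(26) = (2*√2)/26 = (2*√2)*(1/26) = √2/13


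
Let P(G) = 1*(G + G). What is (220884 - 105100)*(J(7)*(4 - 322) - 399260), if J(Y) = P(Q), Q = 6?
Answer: -46669751584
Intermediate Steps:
P(G) = 2*G (P(G) = 1*(2*G) = 2*G)
J(Y) = 12 (J(Y) = 2*6 = 12)
(220884 - 105100)*(J(7)*(4 - 322) - 399260) = (220884 - 105100)*(12*(4 - 322) - 399260) = 115784*(12*(-318) - 399260) = 115784*(-3816 - 399260) = 115784*(-403076) = -46669751584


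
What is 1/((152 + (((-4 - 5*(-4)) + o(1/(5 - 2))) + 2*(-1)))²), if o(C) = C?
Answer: 9/249001 ≈ 3.6144e-5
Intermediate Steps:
1/((152 + (((-4 - 5*(-4)) + o(1/(5 - 2))) + 2*(-1)))²) = 1/((152 + (((-4 - 5*(-4)) + 1/(5 - 2)) + 2*(-1)))²) = 1/((152 + (((-4 + 20) + 1/3) - 2))²) = 1/((152 + ((16 + ⅓) - 2))²) = 1/((152 + (49/3 - 2))²) = 1/((152 + 43/3)²) = 1/((499/3)²) = 1/(249001/9) = 9/249001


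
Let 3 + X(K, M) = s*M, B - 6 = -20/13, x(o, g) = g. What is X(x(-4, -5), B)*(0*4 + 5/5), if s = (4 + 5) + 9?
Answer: 1005/13 ≈ 77.308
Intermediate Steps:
s = 18 (s = 9 + 9 = 18)
B = 58/13 (B = 6 - 20/13 = 58/13 ≈ 4.4615)
X(K, M) = -3 + 18*M
X(x(-4, -5), B)*(0*4 + 5/5) = (-3 + 18*(58/13))*(0*4 + 5/5) = (-3 + 1044/13)*(0 + 5*(1/5)) = 1005*(0 + 1)/13 = (1005/13)*1 = 1005/13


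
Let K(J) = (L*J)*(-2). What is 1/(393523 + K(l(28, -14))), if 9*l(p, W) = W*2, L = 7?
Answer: 9/3542099 ≈ 2.5409e-6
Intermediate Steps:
l(p, W) = 2*W/9 (l(p, W) = (W*2)/9 = (2*W)/9 = 2*W/9)
K(J) = -14*J (K(J) = (7*J)*(-2) = -14*J)
1/(393523 + K(l(28, -14))) = 1/(393523 - 28*(-14)/9) = 1/(393523 - 14*(-28/9)) = 1/(393523 + 392/9) = 1/(3542099/9) = 9/3542099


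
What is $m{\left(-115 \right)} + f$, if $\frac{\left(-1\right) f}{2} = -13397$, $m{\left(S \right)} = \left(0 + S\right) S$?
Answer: $40019$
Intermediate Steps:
$m{\left(S \right)} = S^{2}$ ($m{\left(S \right)} = S S = S^{2}$)
$f = 26794$ ($f = \left(-2\right) \left(-13397\right) = 26794$)
$m{\left(-115 \right)} + f = \left(-115\right)^{2} + 26794 = 13225 + 26794 = 40019$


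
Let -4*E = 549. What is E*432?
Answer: -59292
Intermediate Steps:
E = -549/4 (E = -¼*549 = -549/4 ≈ -137.25)
E*432 = -549/4*432 = -59292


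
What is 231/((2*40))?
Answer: 231/80 ≈ 2.8875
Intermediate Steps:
231/((2*40)) = 231/80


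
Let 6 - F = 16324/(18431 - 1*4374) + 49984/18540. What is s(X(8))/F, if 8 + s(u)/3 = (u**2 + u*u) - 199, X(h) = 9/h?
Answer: -1278911693655/4467429056 ≈ -286.27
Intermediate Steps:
s(u) = -621 + 6*u**2 (s(u) = -24 + 3*((u**2 + u*u) - 199) = -24 + 3*((u**2 + u**2) - 199) = -24 + 3*(2*u**2 - 199) = -24 + 3*(-199 + 2*u**2) = -24 + (-597 + 6*u**2) = -621 + 6*u**2)
F = 139607158/65154195 (F = 6 - (16324/(18431 - 1*4374) + 49984/18540) = 6 - (16324/(18431 - 4374) + 49984*(1/18540)) = 6 - (16324/14057 + 12496/4635) = 6 - 1*251318012/65154195 = 6 - 251318012/65154195 = 139607158/65154195 ≈ 2.1427)
s(X(8))/F = (-621 + 6*(9/8)**2)/(139607158/65154195) = (-621 + 6*(9*(1/8))**2)*(65154195/139607158) = (-621 + 6*(9/8)**2)*(65154195/139607158) = (-621 + 6*(81/64))*(65154195/139607158) = (-621 + 243/32)*(65154195/139607158) = -19629/32*65154195/139607158 = -1278911693655/4467429056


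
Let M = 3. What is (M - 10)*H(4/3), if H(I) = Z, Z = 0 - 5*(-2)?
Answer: -70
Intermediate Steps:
Z = 10 (Z = 0 + 10 = 10)
H(I) = 10
(M - 10)*H(4/3) = (3 - 10)*10 = -7*10 = -70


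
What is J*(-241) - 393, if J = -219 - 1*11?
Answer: 55037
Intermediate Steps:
J = -230 (J = -219 - 11 = -230)
J*(-241) - 393 = -230*(-241) - 393 = 55430 - 393 = 55037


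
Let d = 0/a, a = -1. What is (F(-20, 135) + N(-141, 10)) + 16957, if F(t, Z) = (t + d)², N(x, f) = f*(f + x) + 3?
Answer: 16050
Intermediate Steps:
d = 0 (d = 0/(-1) = 0*(-1) = 0)
N(x, f) = 3 + f*(f + x)
F(t, Z) = t² (F(t, Z) = (t + 0)² = t²)
(F(-20, 135) + N(-141, 10)) + 16957 = ((-20)² + (3 + 10² + 10*(-141))) + 16957 = (400 + (3 + 100 - 1410)) + 16957 = (400 - 1307) + 16957 = -907 + 16957 = 16050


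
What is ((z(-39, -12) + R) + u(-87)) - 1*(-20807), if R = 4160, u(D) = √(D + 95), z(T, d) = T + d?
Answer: 24916 + 2*√2 ≈ 24919.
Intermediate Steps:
u(D) = √(95 + D)
((z(-39, -12) + R) + u(-87)) - 1*(-20807) = (((-39 - 12) + 4160) + √(95 - 87)) - 1*(-20807) = ((-51 + 4160) + √8) + 20807 = (4109 + 2*√2) + 20807 = 24916 + 2*√2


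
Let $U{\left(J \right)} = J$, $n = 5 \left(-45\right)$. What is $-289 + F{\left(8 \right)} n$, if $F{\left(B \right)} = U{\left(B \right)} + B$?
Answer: $-3889$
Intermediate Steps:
$n = -225$
$F{\left(B \right)} = 2 B$ ($F{\left(B \right)} = B + B = 2 B$)
$-289 + F{\left(8 \right)} n = -289 + 2 \cdot 8 \left(-225\right) = -289 + 16 \left(-225\right) = -289 - 3600 = -3889$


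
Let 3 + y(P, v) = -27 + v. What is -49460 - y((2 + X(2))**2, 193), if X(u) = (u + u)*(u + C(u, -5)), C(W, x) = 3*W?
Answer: -49623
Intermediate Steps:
X(u) = 8*u**2 (X(u) = (u + u)*(u + 3*u) = (2*u)*(4*u) = 8*u**2)
y(P, v) = -30 + v (y(P, v) = -3 + (-27 + v) = -30 + v)
-49460 - y((2 + X(2))**2, 193) = -49460 - (-30 + 193) = -49460 - 1*163 = -49460 - 163 = -49623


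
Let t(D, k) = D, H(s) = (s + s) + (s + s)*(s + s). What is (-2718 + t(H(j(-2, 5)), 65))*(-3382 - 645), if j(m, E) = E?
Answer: 10502416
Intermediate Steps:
H(s) = 2*s + 4*s² (H(s) = 2*s + (2*s)*(2*s) = 2*s + 4*s²)
(-2718 + t(H(j(-2, 5)), 65))*(-3382 - 645) = (-2718 + 2*5*(1 + 2*5))*(-3382 - 645) = (-2718 + 2*5*(1 + 10))*(-4027) = (-2718 + 2*5*11)*(-4027) = (-2718 + 110)*(-4027) = -2608*(-4027) = 10502416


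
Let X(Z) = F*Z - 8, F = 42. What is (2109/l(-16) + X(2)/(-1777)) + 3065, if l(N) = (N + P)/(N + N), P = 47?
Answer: 48913123/55087 ≈ 887.92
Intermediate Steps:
X(Z) = -8 + 42*Z (X(Z) = 42*Z - 8 = -8 + 42*Z)
l(N) = (47 + N)/(2*N) (l(N) = (N + 47)/(N + N) = (47 + N)/((2*N)) = (47 + N)*(1/(2*N)) = (47 + N)/(2*N))
(2109/l(-16) + X(2)/(-1777)) + 3065 = (2109/(((½)*(47 - 16)/(-16))) + (-8 + 42*2)/(-1777)) + 3065 = (2109/(((½)*(-1/16)*31)) + (-8 + 84)*(-1/1777)) + 3065 = (2109/(-31/32) + 76*(-1/1777)) + 3065 = (2109*(-32/31) - 76/1777) + 3065 = (-67488/31 - 76/1777) + 3065 = -119928532/55087 + 3065 = 48913123/55087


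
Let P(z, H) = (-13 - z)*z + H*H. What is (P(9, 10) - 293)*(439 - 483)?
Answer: 17204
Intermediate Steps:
P(z, H) = H² + z*(-13 - z) (P(z, H) = z*(-13 - z) + H² = H² + z*(-13 - z))
(P(9, 10) - 293)*(439 - 483) = ((10² - 1*9² - 13*9) - 293)*(439 - 483) = ((100 - 1*81 - 117) - 293)*(-44) = ((100 - 81 - 117) - 293)*(-44) = (-98 - 293)*(-44) = -391*(-44) = 17204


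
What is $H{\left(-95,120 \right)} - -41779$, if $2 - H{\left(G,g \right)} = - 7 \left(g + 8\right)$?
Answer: $42677$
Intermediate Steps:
$H{\left(G,g \right)} = 58 + 7 g$ ($H{\left(G,g \right)} = 2 - - 7 \left(g + 8\right) = 2 - - 7 \left(8 + g\right) = 2 - \left(-56 - 7 g\right) = 2 + \left(56 + 7 g\right) = 58 + 7 g$)
$H{\left(-95,120 \right)} - -41779 = \left(58 + 7 \cdot 120\right) - -41779 = \left(58 + 840\right) + 41779 = 898 + 41779 = 42677$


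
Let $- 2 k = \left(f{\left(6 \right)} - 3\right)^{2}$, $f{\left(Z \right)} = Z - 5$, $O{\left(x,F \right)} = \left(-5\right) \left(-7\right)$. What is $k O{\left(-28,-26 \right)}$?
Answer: $-70$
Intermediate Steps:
$O{\left(x,F \right)} = 35$
$f{\left(Z \right)} = -5 + Z$
$k = -2$ ($k = - \frac{\left(\left(-5 + 6\right) - 3\right)^{2}}{2} = - \frac{\left(1 - 3\right)^{2}}{2} = - \frac{\left(-2\right)^{2}}{2} = \left(- \frac{1}{2}\right) 4 = -2$)
$k O{\left(-28,-26 \right)} = \left(-2\right) 35 = -70$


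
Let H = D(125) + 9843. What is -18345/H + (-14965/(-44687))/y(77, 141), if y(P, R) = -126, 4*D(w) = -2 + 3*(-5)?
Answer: -82751917427/44318153502 ≈ -1.8672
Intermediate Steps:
D(w) = -17/4 (D(w) = (-2 + 3*(-5))/4 = (-2 - 15)/4 = (¼)*(-17) = -17/4)
H = 39355/4 (H = -17/4 + 9843 = 39355/4 ≈ 9838.8)
-18345/H + (-14965/(-44687))/y(77, 141) = -18345/39355/4 - 14965/(-44687)/(-126) = -18345*4/39355 - 14965*(-1/44687)*(-1/126) = -14676/7871 + (14965/44687)*(-1/126) = -14676/7871 - 14965/5630562 = -82751917427/44318153502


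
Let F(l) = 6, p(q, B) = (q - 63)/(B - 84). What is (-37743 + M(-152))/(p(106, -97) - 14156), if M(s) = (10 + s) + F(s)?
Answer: 6856099/2562279 ≈ 2.6758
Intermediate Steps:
p(q, B) = (-63 + q)/(-84 + B)
M(s) = 16 + s (M(s) = (10 + s) + 6 = 16 + s)
(-37743 + M(-152))/(p(106, -97) - 14156) = (-37743 + (16 - 152))/((-63 + 106)/(-84 - 97) - 14156) = (-37743 - 136)/(43/(-181) - 14156) = -37879/(-1/181*43 - 14156) = -37879/(-43/181 - 14156) = -37879/(-2562279/181) = -37879*(-181/2562279) = 6856099/2562279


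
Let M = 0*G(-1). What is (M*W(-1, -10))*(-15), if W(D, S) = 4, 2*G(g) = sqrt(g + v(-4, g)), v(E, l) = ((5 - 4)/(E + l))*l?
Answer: 0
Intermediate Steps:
v(E, l) = l/(E + l) (v(E, l) = (1/(E + l))*l = l/(E + l))
G(g) = sqrt(g + g/(-4 + g))/2
M = 0 (M = 0*(sqrt(-(-3 - 1)/(-4 - 1))/2) = 0*(sqrt(-1*(-4)/(-5))/2) = 0*(sqrt(-1*(-1/5)*(-4))/2) = 0*(sqrt(-4/5)/2) = 0*((2*I*sqrt(5)/5)/2) = 0*(I*sqrt(5)/5) = 0)
(M*W(-1, -10))*(-15) = (0*4)*(-15) = 0*(-15) = 0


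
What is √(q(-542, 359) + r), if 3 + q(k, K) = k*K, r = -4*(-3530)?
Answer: I*√180461 ≈ 424.81*I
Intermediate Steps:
r = 14120
q(k, K) = -3 + K*k (q(k, K) = -3 + k*K = -3 + K*k)
√(q(-542, 359) + r) = √((-3 + 359*(-542)) + 14120) = √((-3 - 194578) + 14120) = √(-194581 + 14120) = √(-180461) = I*√180461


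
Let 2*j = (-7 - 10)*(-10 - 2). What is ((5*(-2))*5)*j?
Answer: -5100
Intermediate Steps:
j = 102 (j = ((-7 - 10)*(-10 - 2))/2 = (-17*(-12))/2 = (1/2)*204 = 102)
((5*(-2))*5)*j = ((5*(-2))*5)*102 = -10*5*102 = -50*102 = -5100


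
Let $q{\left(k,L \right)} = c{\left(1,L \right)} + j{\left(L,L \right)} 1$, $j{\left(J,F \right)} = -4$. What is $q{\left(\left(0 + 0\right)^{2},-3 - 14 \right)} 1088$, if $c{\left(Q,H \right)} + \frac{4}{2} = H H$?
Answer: $307904$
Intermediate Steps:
$c{\left(Q,H \right)} = -2 + H^{2}$ ($c{\left(Q,H \right)} = -2 + H H = -2 + H^{2}$)
$q{\left(k,L \right)} = -6 + L^{2}$ ($q{\left(k,L \right)} = \left(-2 + L^{2}\right) - 4 = -6 + L^{2}$)
$q{\left(\left(0 + 0\right)^{2},-3 - 14 \right)} 1088 = \left(-6 + \left(-3 - 14\right)^{2}\right) 1088 = \left(-6 + \left(-17\right)^{2}\right) 1088 = \left(-6 + 289\right) 1088 = 283 \cdot 1088 = 307904$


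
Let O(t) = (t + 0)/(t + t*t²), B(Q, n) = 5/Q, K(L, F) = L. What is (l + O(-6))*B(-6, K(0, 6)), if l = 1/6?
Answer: -215/1332 ≈ -0.16141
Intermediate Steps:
l = ⅙ ≈ 0.16667
O(t) = t/(t + t³)
(l + O(-6))*B(-6, K(0, 6)) = (⅙ + 1/(1 + (-6)²))*(5/(-6)) = (⅙ + 1/(1 + 36))*(5*(-⅙)) = (⅙ + 1/37)*(-⅚) = (43/222)*(-⅚) = -215/1332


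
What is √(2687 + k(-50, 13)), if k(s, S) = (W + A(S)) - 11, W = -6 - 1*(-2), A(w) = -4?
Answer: 2*√667 ≈ 51.653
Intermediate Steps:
W = -4 (W = -6 + 2 = -4)
k(s, S) = -19 (k(s, S) = (-4 - 4) - 11 = -8 - 11 = -19)
√(2687 + k(-50, 13)) = √(2687 - 19) = √2668 = 2*√667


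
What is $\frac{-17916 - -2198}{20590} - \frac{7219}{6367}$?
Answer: $- \frac{4288202}{2260285} \approx -1.8972$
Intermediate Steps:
$\frac{-17916 - -2198}{20590} - \frac{7219}{6367} = \left(-17916 + 2198\right) \frac{1}{20590} - \frac{7219}{6367} = \left(-15718\right) \frac{1}{20590} - \frac{7219}{6367} = - \frac{271}{355} - \frac{7219}{6367} = - \frac{4288202}{2260285}$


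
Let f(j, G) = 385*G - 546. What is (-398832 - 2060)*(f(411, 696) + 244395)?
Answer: -205180133628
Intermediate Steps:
f(j, G) = -546 + 385*G
(-398832 - 2060)*(f(411, 696) + 244395) = (-398832 - 2060)*((-546 + 385*696) + 244395) = -400892*((-546 + 267960) + 244395) = -400892*(267414 + 244395) = -400892*511809 = -205180133628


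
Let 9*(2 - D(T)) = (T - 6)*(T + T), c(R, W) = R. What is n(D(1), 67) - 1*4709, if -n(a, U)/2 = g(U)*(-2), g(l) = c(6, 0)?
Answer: -4685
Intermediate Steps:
g(l) = 6
D(T) = 2 - 2*T*(-6 + T)/9 (D(T) = 2 - (T - 6)*(T + T)/9 = 2 - (-6 + T)*2*T/9 = 2 - 2*T*(-6 + T)/9)
n(a, U) = 24 (n(a, U) = -12*(-2) = -2*(-12) = 24)
n(D(1), 67) - 1*4709 = 24 - 1*4709 = 24 - 4709 = -4685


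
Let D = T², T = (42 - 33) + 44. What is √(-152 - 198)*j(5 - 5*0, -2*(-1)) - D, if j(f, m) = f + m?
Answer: -2809 + 35*I*√14 ≈ -2809.0 + 130.96*I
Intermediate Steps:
T = 53 (T = 9 + 44 = 53)
D = 2809 (D = 53² = 2809)
√(-152 - 198)*j(5 - 5*0, -2*(-1)) - D = √(-152 - 198)*((5 - 5*0) - 2*(-1)) - 1*2809 = √(-350)*((5 + 0) + 2) - 2809 = (5*I*√14)*(5 + 2) - 2809 = (5*I*√14)*7 - 2809 = 35*I*√14 - 2809 = -2809 + 35*I*√14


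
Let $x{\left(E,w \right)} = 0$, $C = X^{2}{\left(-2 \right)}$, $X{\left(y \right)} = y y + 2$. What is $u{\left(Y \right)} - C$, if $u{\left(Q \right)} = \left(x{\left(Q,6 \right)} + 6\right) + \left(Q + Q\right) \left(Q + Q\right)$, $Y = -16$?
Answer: $994$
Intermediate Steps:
$X{\left(y \right)} = 2 + y^{2}$ ($X{\left(y \right)} = y^{2} + 2 = 2 + y^{2}$)
$C = 36$ ($C = \left(2 + \left(-2\right)^{2}\right)^{2} = \left(2 + 4\right)^{2} = 6^{2} = 36$)
$u{\left(Q \right)} = 6 + 4 Q^{2}$ ($u{\left(Q \right)} = \left(0 + 6\right) + \left(Q + Q\right) \left(Q + Q\right) = 6 + 2 Q 2 Q = 6 + 4 Q^{2}$)
$u{\left(Y \right)} - C = \left(6 + 4 \left(-16\right)^{2}\right) - 36 = \left(6 + 4 \cdot 256\right) - 36 = \left(6 + 1024\right) - 36 = 1030 - 36 = 994$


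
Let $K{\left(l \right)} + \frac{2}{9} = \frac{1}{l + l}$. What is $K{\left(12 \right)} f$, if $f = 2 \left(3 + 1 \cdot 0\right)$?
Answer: $- \frac{13}{12} \approx -1.0833$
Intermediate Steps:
$K{\left(l \right)} = - \frac{2}{9} + \frac{1}{2 l}$ ($K{\left(l \right)} = - \frac{2}{9} + \frac{1}{l + l} = - \frac{2}{9} + \frac{1}{2 l}$)
$f = 6$ ($f = 2 \left(3 + 0\right) = 2 \cdot 3 = 6$)
$K{\left(12 \right)} f = \frac{9 - 48}{18 \cdot 12} \cdot 6 = \frac{1}{18} \cdot \frac{1}{12} \left(9 - 48\right) 6 = \frac{1}{18} \cdot \frac{1}{12} \left(-39\right) 6 = \left(- \frac{13}{72}\right) 6 = - \frac{13}{12}$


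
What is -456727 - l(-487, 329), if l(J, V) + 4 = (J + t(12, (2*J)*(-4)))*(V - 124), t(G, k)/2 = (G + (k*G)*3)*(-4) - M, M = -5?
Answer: 229680582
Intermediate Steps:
t(G, k) = 10 - 8*G - 24*G*k (t(G, k) = 2*((G + (k*G)*3)*(-4) - 1*(-5)) = 2*((G + (G*k)*3)*(-4) + 5) = 2*((G + 3*G*k)*(-4) + 5) = 2*((-4*G - 12*G*k) + 5) = 2*(5 - 4*G - 12*G*k) = 10 - 8*G - 24*G*k)
l(J, V) = -4 + (-124 + V)*(-86 + 2305*J) (l(J, V) = -4 + (J + (10 - 8*12 - 24*12*(2*J)*(-4)))*(V - 124) = -4 + (J + (10 - 96 - 24*12*(-8*J)))*(-124 + V) = -4 + (J + (10 - 96 + 2304*J))*(-124 + V) = -4 + (J + (-86 + 2304*J))*(-124 + V) = -4 + (-86 + 2305*J)*(-124 + V) = -4 + (-124 + V)*(-86 + 2305*J))
-456727 - l(-487, 329) = -456727 - (10660 - 285820*(-487) - 86*329 + 2305*(-487)*329) = -456727 - (10660 + 139194340 - 28294 - 369314015) = -456727 - 1*(-230137309) = -456727 + 230137309 = 229680582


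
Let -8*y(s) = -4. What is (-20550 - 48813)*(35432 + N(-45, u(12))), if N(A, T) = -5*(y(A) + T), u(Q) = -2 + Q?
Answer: -4908056517/2 ≈ -2.4540e+9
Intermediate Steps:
y(s) = ½ (y(s) = -⅛*(-4) = ½)
N(A, T) = -5/2 - 5*T (N(A, T) = -5*(½ + T) = -5/2 - 5*T)
(-20550 - 48813)*(35432 + N(-45, u(12))) = (-20550 - 48813)*(35432 + (-5/2 - 5*(-2 + 12))) = -69363*(35432 + (-5/2 - 5*10)) = -69363*(35432 + (-5/2 - 50)) = -69363*(35432 - 105/2) = -69363*70759/2 = -4908056517/2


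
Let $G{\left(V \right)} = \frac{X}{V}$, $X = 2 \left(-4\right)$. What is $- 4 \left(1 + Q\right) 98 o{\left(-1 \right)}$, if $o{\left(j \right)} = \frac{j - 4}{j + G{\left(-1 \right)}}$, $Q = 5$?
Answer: $1680$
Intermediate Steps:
$X = -8$
$G{\left(V \right)} = - \frac{8}{V}$
$o{\left(j \right)} = \frac{-4 + j}{8 + j}$ ($o{\left(j \right)} = \frac{j - 4}{j - \frac{8}{-1}} = \frac{-4 + j}{j - -8} = \frac{-4 + j}{j + 8} = \frac{-4 + j}{8 + j}$)
$- 4 \left(1 + Q\right) 98 o{\left(-1 \right)} = - 4 \left(1 + 5\right) 98 \frac{-4 - 1}{8 - 1} = \left(-4\right) 6 \cdot 98 \cdot \frac{1}{7} \left(-5\right) = \left(-24\right) 98 \cdot \frac{1}{7} \left(-5\right) = \left(-2352\right) \left(- \frac{5}{7}\right) = 1680$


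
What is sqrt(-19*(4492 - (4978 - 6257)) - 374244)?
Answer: I*sqrt(483893) ≈ 695.62*I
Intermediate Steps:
sqrt(-19*(4492 - (4978 - 6257)) - 374244) = sqrt(-19*(4492 - 1*(-1279)) - 374244) = sqrt(-19*(4492 + 1279) - 374244) = sqrt(-19*5771 - 374244) = sqrt(-109649 - 374244) = sqrt(-483893) = I*sqrt(483893)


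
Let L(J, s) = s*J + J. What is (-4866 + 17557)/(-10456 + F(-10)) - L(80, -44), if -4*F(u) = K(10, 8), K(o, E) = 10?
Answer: 71929098/20917 ≈ 3438.8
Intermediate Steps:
F(u) = -5/2 (F(u) = -1/4*10 = -5/2)
L(J, s) = J + J*s (L(J, s) = J*s + J = J + J*s)
(-4866 + 17557)/(-10456 + F(-10)) - L(80, -44) = (-4866 + 17557)/(-10456 - 5/2) - 80*(1 - 44) = 12691/(-20917/2) - 80*(-43) = 12691*(-2/20917) - 1*(-3440) = -25382/20917 + 3440 = 71929098/20917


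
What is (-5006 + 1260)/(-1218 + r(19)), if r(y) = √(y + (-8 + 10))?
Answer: 217268/70643 + 3746*√21/1483503 ≈ 3.0872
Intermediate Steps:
r(y) = √(2 + y) (r(y) = √(y + 2) = √(2 + y))
(-5006 + 1260)/(-1218 + r(19)) = (-5006 + 1260)/(-1218 + √(2 + 19)) = -3746/(-1218 + √21)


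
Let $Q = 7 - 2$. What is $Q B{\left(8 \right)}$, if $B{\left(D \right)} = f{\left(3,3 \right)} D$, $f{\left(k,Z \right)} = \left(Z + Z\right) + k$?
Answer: $360$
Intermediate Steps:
$f{\left(k,Z \right)} = k + 2 Z$ ($f{\left(k,Z \right)} = 2 Z + k = k + 2 Z$)
$Q = 5$ ($Q = 7 - 2 = 5$)
$B{\left(D \right)} = 9 D$ ($B{\left(D \right)} = \left(3 + 2 \cdot 3\right) D = \left(3 + 6\right) D = 9 D$)
$Q B{\left(8 \right)} = 5 \cdot 9 \cdot 8 = 5 \cdot 72 = 360$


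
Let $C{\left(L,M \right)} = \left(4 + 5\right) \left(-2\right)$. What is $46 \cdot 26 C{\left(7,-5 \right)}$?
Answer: $-21528$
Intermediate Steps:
$C{\left(L,M \right)} = -18$ ($C{\left(L,M \right)} = 9 \left(-2\right) = -18$)
$46 \cdot 26 C{\left(7,-5 \right)} = 46 \cdot 26 \left(-18\right) = 1196 \left(-18\right) = -21528$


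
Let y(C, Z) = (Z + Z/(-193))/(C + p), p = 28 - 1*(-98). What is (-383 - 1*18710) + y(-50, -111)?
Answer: -70019359/3667 ≈ -19094.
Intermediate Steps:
p = 126 (p = 28 + 98 = 126)
y(C, Z) = 192*Z/(193*(126 + C)) (y(C, Z) = (Z + Z/(-193))/(C + 126) = (Z + Z*(-1/193))/(126 + C) = (Z - Z/193)/(126 + C) = (192*Z/193)/(126 + C) = 192*Z/(193*(126 + C)))
(-383 - 1*18710) + y(-50, -111) = (-383 - 1*18710) + (192/193)*(-111)/(126 - 50) = (-383 - 18710) + (192/193)*(-111)/76 = -19093 + (192/193)*(-111)*(1/76) = -19093 - 5328/3667 = -70019359/3667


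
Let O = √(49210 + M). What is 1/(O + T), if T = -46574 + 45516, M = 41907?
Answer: -1058/1028247 - √91117/1028247 ≈ -0.0013225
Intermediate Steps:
T = -1058
O = √91117 (O = √(49210 + 41907) = √91117 ≈ 301.86)
1/(O + T) = 1/(√91117 - 1058) = 1/(-1058 + √91117)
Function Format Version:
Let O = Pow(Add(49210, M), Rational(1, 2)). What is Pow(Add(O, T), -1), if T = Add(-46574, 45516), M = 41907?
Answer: Add(Rational(-1058, 1028247), Mul(Rational(-1, 1028247), Pow(91117, Rational(1, 2)))) ≈ -0.0013225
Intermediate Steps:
T = -1058
O = Pow(91117, Rational(1, 2)) (O = Pow(Add(49210, 41907), Rational(1, 2)) = Pow(91117, Rational(1, 2)) ≈ 301.86)
Pow(Add(O, T), -1) = Pow(Add(Pow(91117, Rational(1, 2)), -1058), -1) = Pow(Add(-1058, Pow(91117, Rational(1, 2))), -1)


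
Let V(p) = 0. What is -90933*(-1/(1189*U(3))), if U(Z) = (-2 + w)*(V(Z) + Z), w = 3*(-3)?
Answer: -30311/13079 ≈ -2.3175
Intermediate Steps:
w = -9
U(Z) = -11*Z (U(Z) = (-2 - 9)*(0 + Z) = -11*Z)
-90933*(-1/(1189*U(3))) = -90933/((-(-13079)*3)) = -90933/((-1189*(-33))) = -90933/39237 = -90933*1/39237 = -30311/13079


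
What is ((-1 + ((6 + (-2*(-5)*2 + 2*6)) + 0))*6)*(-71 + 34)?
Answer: -8214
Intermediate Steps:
((-1 + ((6 + (-2*(-5)*2 + 2*6)) + 0))*6)*(-71 + 34) = ((-1 + ((6 + (10*2 + 12)) + 0))*6)*(-37) = ((-1 + ((6 + (20 + 12)) + 0))*6)*(-37) = ((-1 + ((6 + 32) + 0))*6)*(-37) = ((-1 + (38 + 0))*6)*(-37) = ((-1 + 38)*6)*(-37) = (37*6)*(-37) = 222*(-37) = -8214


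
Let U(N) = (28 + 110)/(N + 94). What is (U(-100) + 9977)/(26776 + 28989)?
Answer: 9954/55765 ≈ 0.17850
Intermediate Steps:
U(N) = 138/(94 + N)
(U(-100) + 9977)/(26776 + 28989) = (138/(94 - 100) + 9977)/(26776 + 28989) = (138/(-6) + 9977)/55765 = (138*(-1/6) + 9977)*(1/55765) = (-23 + 9977)*(1/55765) = 9954*(1/55765) = 9954/55765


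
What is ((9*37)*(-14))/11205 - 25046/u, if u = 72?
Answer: -5203261/14940 ≈ -348.28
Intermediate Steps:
((9*37)*(-14))/11205 - 25046/u = ((9*37)*(-14))/11205 - 25046/72 = (333*(-14))*(1/11205) - 25046*1/72 = -4662*1/11205 - 12523/36 = -518/1245 - 12523/36 = -5203261/14940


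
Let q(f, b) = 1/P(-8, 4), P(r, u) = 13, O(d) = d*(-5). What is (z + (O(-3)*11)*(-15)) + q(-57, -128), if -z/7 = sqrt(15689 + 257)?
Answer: -32174/13 - 7*sqrt(15946) ≈ -3358.9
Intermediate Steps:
O(d) = -5*d
q(f, b) = 1/13
z = -7*sqrt(15946) (z = -7*sqrt(15689 + 257) = -7*sqrt(15946) ≈ -883.94)
(z + (O(-3)*11)*(-15)) + q(-57, -128) = (-7*sqrt(15946) + (-5*(-3)*11)*(-15)) + 1/13 = (-7*sqrt(15946) + (15*11)*(-15)) + 1/13 = (-7*sqrt(15946) + 165*(-15)) + 1/13 = (-7*sqrt(15946) - 2475) + 1/13 = (-2475 - 7*sqrt(15946)) + 1/13 = -32174/13 - 7*sqrt(15946)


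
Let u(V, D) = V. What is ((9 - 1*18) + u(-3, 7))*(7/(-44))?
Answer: 21/11 ≈ 1.9091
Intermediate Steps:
((9 - 1*18) + u(-3, 7))*(7/(-44)) = ((9 - 1*18) - 3)*(7/(-44)) = ((9 - 18) - 3)*(7*(-1/44)) = (-9 - 3)*(-7/44) = -12*(-7/44) = 21/11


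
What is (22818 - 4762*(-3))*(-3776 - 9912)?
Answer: -507879552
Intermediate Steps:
(22818 - 4762*(-3))*(-3776 - 9912) = (22818 + 14286)*(-13688) = 37104*(-13688) = -507879552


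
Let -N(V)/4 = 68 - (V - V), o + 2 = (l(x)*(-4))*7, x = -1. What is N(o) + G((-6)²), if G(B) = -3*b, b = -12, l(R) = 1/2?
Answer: -236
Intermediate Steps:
l(R) = ½
o = -16 (o = -2 + ((½)*(-4))*7 = -2 - 2*7 = -2 - 14 = -16)
N(V) = -272 (N(V) = -4*(68 - (V - V)) = -4*(68 - 1*0) = -4*(68 + 0) = -4*68 = -272)
G(B) = 36 (G(B) = -3*(-12) = 36)
N(o) + G((-6)²) = -272 + 36 = -236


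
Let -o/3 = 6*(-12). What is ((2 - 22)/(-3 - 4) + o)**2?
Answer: 2347024/49 ≈ 47898.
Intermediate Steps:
o = 216 (o = -18*(-12) = -3*(-72) = 216)
((2 - 22)/(-3 - 4) + o)**2 = ((2 - 22)/(-3 - 4) + 216)**2 = (-20/(-7) + 216)**2 = (-20*(-1/7) + 216)**2 = (20/7 + 216)**2 = (1532/7)**2 = 2347024/49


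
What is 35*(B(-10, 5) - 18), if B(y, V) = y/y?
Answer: -595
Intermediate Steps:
B(y, V) = 1
35*(B(-10, 5) - 18) = 35*(1 - 18) = 35*(-17) = -595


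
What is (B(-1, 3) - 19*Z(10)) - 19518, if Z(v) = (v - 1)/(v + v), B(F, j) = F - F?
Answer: -390531/20 ≈ -19527.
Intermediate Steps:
B(F, j) = 0
Z(v) = (-1 + v)/(2*v) (Z(v) = (-1 + v)/((2*v)) = (-1 + v)*(1/(2*v)) = (-1 + v)/(2*v))
(B(-1, 3) - 19*Z(10)) - 19518 = (0 - 19*(-1 + 10)/(2*10)) - 19518 = (0 - 19*9/(2*10)) - 19518 = (0 - 19*9/20) - 19518 = (0 - 171/20) - 19518 = -171/20 - 19518 = -390531/20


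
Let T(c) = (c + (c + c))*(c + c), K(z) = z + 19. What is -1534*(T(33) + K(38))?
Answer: -10110594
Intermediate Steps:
K(z) = 19 + z
T(c) = 6*c² (T(c) = (c + 2*c)*(2*c) = (3*c)*(2*c) = 6*c²)
-1534*(T(33) + K(38)) = -1534*(6*33² + (19 + 38)) = -1534*(6*1089 + 57) = -1534*(6534 + 57) = -1534*6591 = -10110594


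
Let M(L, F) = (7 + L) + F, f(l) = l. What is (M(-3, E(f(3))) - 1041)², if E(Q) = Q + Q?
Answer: 1062961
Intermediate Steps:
E(Q) = 2*Q
M(L, F) = 7 + F + L
(M(-3, E(f(3))) - 1041)² = ((7 + 2*3 - 3) - 1041)² = ((7 + 6 - 3) - 1041)² = (10 - 1041)² = (-1031)² = 1062961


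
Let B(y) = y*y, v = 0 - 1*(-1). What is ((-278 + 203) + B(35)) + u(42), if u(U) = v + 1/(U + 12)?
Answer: 62155/54 ≈ 1151.0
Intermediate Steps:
v = 1 (v = 0 + 1 = 1)
u(U) = 1 + 1/(12 + U) (u(U) = 1 + 1/(U + 12) = 1 + 1/(12 + U))
B(y) = y²
((-278 + 203) + B(35)) + u(42) = ((-278 + 203) + 35²) + (13 + 42)/(12 + 42) = (-75 + 1225) + 55/54 = 1150 + (1/54)*55 = 1150 + 55/54 = 62155/54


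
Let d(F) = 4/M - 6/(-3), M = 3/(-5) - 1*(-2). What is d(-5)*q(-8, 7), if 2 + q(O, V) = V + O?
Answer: -102/7 ≈ -14.571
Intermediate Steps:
M = 7/5 (M = 3*(-⅕) + 2 = -⅗ + 2 = 7/5 ≈ 1.4000)
q(O, V) = -2 + O + V (q(O, V) = -2 + (V + O) = -2 + (O + V) = -2 + O + V)
d(F) = 34/7 (d(F) = 4/(7/5) - 6/(-3) = 4*(5/7) - 6*(-⅓) = 20/7 + 2 = 34/7)
d(-5)*q(-8, 7) = 34*(-2 - 8 + 7)/7 = (34/7)*(-3) = -102/7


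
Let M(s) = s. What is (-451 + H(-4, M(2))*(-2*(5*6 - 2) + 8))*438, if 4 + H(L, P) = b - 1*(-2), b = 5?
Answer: -260610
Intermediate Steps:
H(L, P) = 3 (H(L, P) = -4 + (5 - 1*(-2)) = -4 + (5 + 2) = -4 + 7 = 3)
(-451 + H(-4, M(2))*(-2*(5*6 - 2) + 8))*438 = (-451 + 3*(-2*(5*6 - 2) + 8))*438 = (-451 + 3*(-2*(30 - 2) + 8))*438 = (-451 + 3*(-2*28 + 8))*438 = (-451 + 3*(-56 + 8))*438 = (-451 + 3*(-48))*438 = (-451 - 144)*438 = -595*438 = -260610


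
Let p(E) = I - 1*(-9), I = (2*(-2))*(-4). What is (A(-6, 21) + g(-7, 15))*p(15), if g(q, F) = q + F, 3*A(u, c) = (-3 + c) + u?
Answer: 300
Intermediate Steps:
I = 16 (I = -4*(-4) = 16)
A(u, c) = -1 + c/3 + u/3 (A(u, c) = ((-3 + c) + u)/3 = (-3 + c + u)/3 = -1 + c/3 + u/3)
p(E) = 25 (p(E) = 16 - 1*(-9) = 16 + 9 = 25)
g(q, F) = F + q
(A(-6, 21) + g(-7, 15))*p(15) = ((-1 + (⅓)*21 + (⅓)*(-6)) + (15 - 7))*25 = ((-1 + 7 - 2) + 8)*25 = (4 + 8)*25 = 12*25 = 300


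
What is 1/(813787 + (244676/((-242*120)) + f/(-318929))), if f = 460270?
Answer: 2315424540/1884239540004779 ≈ 1.2288e-6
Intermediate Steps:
1/(813787 + (244676/((-242*120)) + f/(-318929))) = 1/(813787 + (244676/((-242*120)) + 460270/(-318929))) = 1/(813787 + (244676/(-29040) + 460270*(-1/318929))) = 1/(813787 + (244676*(-1/29040) - 460270/318929)) = 1/(813787 + (-61169/7260 - 460270/318929)) = 1/(813787 - 22850128201/2315424540) = 1/(1884239540004779/2315424540) = 2315424540/1884239540004779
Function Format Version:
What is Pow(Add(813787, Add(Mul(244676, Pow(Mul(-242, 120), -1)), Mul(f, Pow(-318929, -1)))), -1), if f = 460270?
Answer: Rational(2315424540, 1884239540004779) ≈ 1.2288e-6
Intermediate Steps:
Pow(Add(813787, Add(Mul(244676, Pow(Mul(-242, 120), -1)), Mul(f, Pow(-318929, -1)))), -1) = Pow(Add(813787, Add(Mul(244676, Pow(Mul(-242, 120), -1)), Mul(460270, Pow(-318929, -1)))), -1) = Pow(Add(813787, Add(Mul(244676, Pow(-29040, -1)), Mul(460270, Rational(-1, 318929)))), -1) = Pow(Add(813787, Add(Mul(244676, Rational(-1, 29040)), Rational(-460270, 318929))), -1) = Pow(Add(813787, Add(Rational(-61169, 7260), Rational(-460270, 318929))), -1) = Pow(Add(813787, Rational(-22850128201, 2315424540)), -1) = Pow(Rational(1884239540004779, 2315424540), -1) = Rational(2315424540, 1884239540004779)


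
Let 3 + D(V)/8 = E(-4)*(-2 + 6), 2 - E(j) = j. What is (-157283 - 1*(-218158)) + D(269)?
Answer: 61043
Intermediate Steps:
E(j) = 2 - j
D(V) = 168 (D(V) = -24 + 8*((2 - 1*(-4))*(-2 + 6)) = -24 + 8*((2 + 4)*4) = -24 + 8*(6*4) = -24 + 8*24 = -24 + 192 = 168)
(-157283 - 1*(-218158)) + D(269) = (-157283 - 1*(-218158)) + 168 = (-157283 + 218158) + 168 = 60875 + 168 = 61043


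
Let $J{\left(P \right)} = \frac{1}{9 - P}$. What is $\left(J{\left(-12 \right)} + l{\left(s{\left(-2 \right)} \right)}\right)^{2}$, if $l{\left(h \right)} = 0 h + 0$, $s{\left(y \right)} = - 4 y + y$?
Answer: $\frac{1}{441} \approx 0.0022676$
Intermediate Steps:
$s{\left(y \right)} = - 3 y$
$l{\left(h \right)} = 0$ ($l{\left(h \right)} = 0 + 0 = 0$)
$\left(J{\left(-12 \right)} + l{\left(s{\left(-2 \right)} \right)}\right)^{2} = \left(- \frac{1}{-9 - 12} + 0\right)^{2} = \left(- \frac{1}{-21} + 0\right)^{2} = \left(\left(-1\right) \left(- \frac{1}{21}\right) + 0\right)^{2} = \left(\frac{1}{21} + 0\right)^{2} = \left(\frac{1}{21}\right)^{2} = \frac{1}{441}$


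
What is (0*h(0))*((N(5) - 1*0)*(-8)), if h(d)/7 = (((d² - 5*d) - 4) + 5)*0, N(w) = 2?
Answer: 0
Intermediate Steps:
h(d) = 0 (h(d) = 7*((((d² - 5*d) - 4) + 5)*0) = 7*(((-4 + d² - 5*d) + 5)*0) = 7*((1 + d² - 5*d)*0) = 7*0 = 0)
(0*h(0))*((N(5) - 1*0)*(-8)) = (0*0)*((2 - 1*0)*(-8)) = 0*((2 + 0)*(-8)) = 0*(2*(-8)) = 0*(-16) = 0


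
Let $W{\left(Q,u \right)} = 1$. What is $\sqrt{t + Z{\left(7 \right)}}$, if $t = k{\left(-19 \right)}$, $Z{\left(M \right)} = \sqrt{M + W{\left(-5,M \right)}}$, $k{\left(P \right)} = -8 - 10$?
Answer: $\sqrt{-18 + 2 \sqrt{2}} \approx 3.8951 i$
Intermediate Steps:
$k{\left(P \right)} = -18$
$Z{\left(M \right)} = \sqrt{1 + M}$ ($Z{\left(M \right)} = \sqrt{M + 1} = \sqrt{1 + M}$)
$t = -18$
$\sqrt{t + Z{\left(7 \right)}} = \sqrt{-18 + \sqrt{1 + 7}} = \sqrt{-18 + \sqrt{8}} = \sqrt{-18 + 2 \sqrt{2}}$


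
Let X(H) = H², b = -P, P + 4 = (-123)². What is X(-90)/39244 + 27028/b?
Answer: -234543583/148391375 ≈ -1.5806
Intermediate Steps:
P = 15125 (P = -4 + (-123)² = -4 + 15129 = 15125)
b = -15125 (b = -1*15125 = -15125)
X(-90)/39244 + 27028/b = (-90)²/39244 + 27028/(-15125) = 8100*(1/39244) + 27028*(-1/15125) = 2025/9811 - 27028/15125 = -234543583/148391375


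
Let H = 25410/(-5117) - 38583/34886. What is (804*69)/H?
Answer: -471576807672/51613451 ≈ -9136.7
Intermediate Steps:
H = -154840353/25501666 (H = 25410*(-1/5117) - 38583*1/34886 = -3630/731 - 38583/34886 = -154840353/25501666 ≈ -6.0718)
(804*69)/H = (804*69)/(-154840353/25501666) = 55476*(-25501666/154840353) = -471576807672/51613451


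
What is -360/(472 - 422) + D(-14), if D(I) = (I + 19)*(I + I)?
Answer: -736/5 ≈ -147.20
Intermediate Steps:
D(I) = 2*I*(19 + I) (D(I) = (19 + I)*(2*I) = 2*I*(19 + I))
-360/(472 - 422) + D(-14) = -360/(472 - 422) + 2*(-14)*(19 - 14) = -360/50 + 2*(-14)*5 = -360*1/50 - 140 = -36/5 - 140 = -736/5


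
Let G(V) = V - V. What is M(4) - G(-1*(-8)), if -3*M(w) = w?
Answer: -4/3 ≈ -1.3333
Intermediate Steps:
G(V) = 0
M(w) = -w/3
M(4) - G(-1*(-8)) = -1/3*4 - 1*0 = -4/3 + 0 = -4/3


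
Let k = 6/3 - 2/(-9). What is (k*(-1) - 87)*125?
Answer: -100375/9 ≈ -11153.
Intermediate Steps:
k = 20/9 (k = 6*(⅓) - 2*(-⅑) = 2 + 2/9 = 20/9 ≈ 2.2222)
(k*(-1) - 87)*125 = ((20/9)*(-1) - 87)*125 = (-20/9 - 87)*125 = -803/9*125 = -100375/9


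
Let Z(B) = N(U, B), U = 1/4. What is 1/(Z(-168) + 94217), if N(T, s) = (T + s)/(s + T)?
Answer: 1/94218 ≈ 1.0614e-5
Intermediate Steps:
U = ¼ ≈ 0.25000
N(T, s) = 1 (N(T, s) = (T + s)/(T + s) = 1)
Z(B) = 1
1/(Z(-168) + 94217) = 1/(1 + 94217) = 1/94218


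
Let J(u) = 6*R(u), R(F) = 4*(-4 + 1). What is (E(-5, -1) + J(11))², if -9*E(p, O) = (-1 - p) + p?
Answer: 418609/81 ≈ 5168.0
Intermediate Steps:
R(F) = -12 (R(F) = 4*(-3) = -12)
E(p, O) = ⅑ (E(p, O) = -((-1 - p) + p)/9 = -⅑*(-1) = ⅑)
J(u) = -72 (J(u) = 6*(-12) = -72)
(E(-5, -1) + J(11))² = (⅑ - 72)² = (-647/9)² = 418609/81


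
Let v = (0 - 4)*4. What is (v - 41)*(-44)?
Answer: 2508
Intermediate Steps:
v = -16 (v = -4*4 = -16)
(v - 41)*(-44) = (-16 - 41)*(-44) = -57*(-44) = 2508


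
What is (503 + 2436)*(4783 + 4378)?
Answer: 26924179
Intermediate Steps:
(503 + 2436)*(4783 + 4378) = 2939*9161 = 26924179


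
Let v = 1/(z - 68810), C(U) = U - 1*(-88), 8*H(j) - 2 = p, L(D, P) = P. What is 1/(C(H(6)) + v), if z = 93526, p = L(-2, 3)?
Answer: 49432/4380913 ≈ 0.011283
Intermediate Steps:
p = 3
H(j) = 5/8 (H(j) = 1/4 + (1/8)*3 = 1/4 + 3/8 = 5/8)
C(U) = 88 + U (C(U) = U + 88 = 88 + U)
v = 1/24716 (v = 1/(93526 - 68810) = 1/24716 ≈ 4.0460e-5)
1/(C(H(6)) + v) = 1/((88 + 5/8) + 1/24716) = 1/(709/8 + 1/24716) = 1/(4380913/49432) = 49432/4380913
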